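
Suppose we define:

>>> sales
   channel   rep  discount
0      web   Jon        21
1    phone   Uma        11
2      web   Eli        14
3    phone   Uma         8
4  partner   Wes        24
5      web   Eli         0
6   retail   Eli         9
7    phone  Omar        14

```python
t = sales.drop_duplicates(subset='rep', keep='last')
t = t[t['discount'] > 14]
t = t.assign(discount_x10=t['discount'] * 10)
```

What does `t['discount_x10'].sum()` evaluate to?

450

drop duplicate rep (keep=last):
   channel   rep  discount
0      web   Jon        21
3    phone   Uma         8
4  partner   Wes        24
6   retail   Eli         9
7    phone  Omar        14
filter rows where discount > 14:
   channel  rep  discount
0      web  Jon        21
4  partner  Wes        24
add column discount_x10 = t['discount'] * 10:
   channel  rep  discount  discount_x10
0      web  Jon        21           210
4  partner  Wes        24           240
Hence 450.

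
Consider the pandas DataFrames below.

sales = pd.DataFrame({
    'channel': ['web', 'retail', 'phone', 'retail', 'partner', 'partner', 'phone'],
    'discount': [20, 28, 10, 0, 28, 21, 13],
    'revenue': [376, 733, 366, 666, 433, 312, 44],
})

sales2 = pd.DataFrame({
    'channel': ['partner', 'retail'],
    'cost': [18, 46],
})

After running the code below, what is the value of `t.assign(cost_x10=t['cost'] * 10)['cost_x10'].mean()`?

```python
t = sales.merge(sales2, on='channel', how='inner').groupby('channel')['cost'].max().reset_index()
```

320.0

merge on 'channel' (how='inner') → 4 rows:
   channel  discount  revenue  cost
0   retail        28      733    46
1   retail         0      666    46
2  partner        28      433    18
3  partner        21      312    18
group by channel, max of cost:
channel
partner    18
retail     46
Name: cost, dtype: int64
reset_index():
   channel  cost
0  partner    18
1   retail    46
add column cost_x10 = t['cost'] * 10:
   channel  cost  cost_x10
0  partner    18       180
1   retail    46       460
Reading off the mean of column 'cost_x10', we get 320.0.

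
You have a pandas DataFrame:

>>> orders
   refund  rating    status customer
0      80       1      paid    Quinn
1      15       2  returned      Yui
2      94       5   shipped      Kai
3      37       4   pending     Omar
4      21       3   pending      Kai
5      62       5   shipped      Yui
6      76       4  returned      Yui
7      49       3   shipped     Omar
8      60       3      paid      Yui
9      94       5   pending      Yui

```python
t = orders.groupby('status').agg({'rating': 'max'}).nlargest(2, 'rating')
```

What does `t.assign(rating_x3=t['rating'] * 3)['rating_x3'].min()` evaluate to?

15

group by status, max of rating:
          rating
status          
paid           3
pending        5
returned       4
shipped        5
take 2 rows with largest rating:
         rating
status         
pending       5
shipped       5
add column rating_x3 = t['rating'] * 3:
         rating  rating_x3
status                    
pending       5         15
shipped       5         15
Then the min of column 'rating_x3': 15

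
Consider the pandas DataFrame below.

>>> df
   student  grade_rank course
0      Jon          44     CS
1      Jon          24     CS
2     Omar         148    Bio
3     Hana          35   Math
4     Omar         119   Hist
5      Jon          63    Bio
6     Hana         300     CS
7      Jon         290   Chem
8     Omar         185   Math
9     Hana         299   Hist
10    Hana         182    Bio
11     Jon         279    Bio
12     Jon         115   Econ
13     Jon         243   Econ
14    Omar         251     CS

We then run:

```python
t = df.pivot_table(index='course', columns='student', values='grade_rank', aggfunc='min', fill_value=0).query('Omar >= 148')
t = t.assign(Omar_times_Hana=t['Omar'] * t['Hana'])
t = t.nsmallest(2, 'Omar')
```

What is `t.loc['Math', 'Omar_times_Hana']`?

pivot: rows=course, cols=student, min(grade_rank):
student  Hana  Jon  Omar
course                  
Bio       182   63   148
CS        300   24   251
Chem        0  290     0
Econ        0  115     0
Hist      299    0   119
Math       35    0   185
filter rows where Omar >= 148:
student  Hana  Jon  Omar
course                  
Bio       182   63   148
CS        300   24   251
Math       35    0   185
add column Omar_times_Hana = t['Omar'] * t['Hana']:
student  Hana  Jon  Omar  Omar_times_Hana
course                                   
Bio       182   63   148            26936
CS        300   24   251            75300
Math       35    0   185             6475
take 2 rows with smallest Omar:
student  Hana  Jon  Omar  Omar_times_Hana
course                                   
Bio       182   63   148            26936
Math       35    0   185             6475

6475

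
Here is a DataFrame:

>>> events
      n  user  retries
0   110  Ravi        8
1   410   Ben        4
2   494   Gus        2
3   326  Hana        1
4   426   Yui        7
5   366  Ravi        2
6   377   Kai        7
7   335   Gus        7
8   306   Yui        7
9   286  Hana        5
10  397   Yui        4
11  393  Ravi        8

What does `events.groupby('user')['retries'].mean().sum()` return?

group by user, mean of retries:
user
Ben     4.0
Gus     4.5
Hana    3.0
Kai     7.0
Ravi    6.0
Yui     6.0
Name: retries, dtype: float64

30.5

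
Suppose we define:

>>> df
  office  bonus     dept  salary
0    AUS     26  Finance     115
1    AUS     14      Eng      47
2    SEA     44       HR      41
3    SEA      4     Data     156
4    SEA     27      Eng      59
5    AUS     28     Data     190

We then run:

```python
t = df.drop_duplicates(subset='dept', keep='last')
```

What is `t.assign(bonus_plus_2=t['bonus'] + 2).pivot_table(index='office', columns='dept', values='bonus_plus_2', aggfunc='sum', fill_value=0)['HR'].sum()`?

drop duplicate dept (keep=last):
  office  bonus     dept  salary
0    AUS     26  Finance     115
2    SEA     44       HR      41
4    SEA     27      Eng      59
5    AUS     28     Data     190
add column bonus_plus_2 = t['bonus'] + 2:
  office  bonus     dept  salary  bonus_plus_2
0    AUS     26  Finance     115            28
2    SEA     44       HR      41            46
4    SEA     27      Eng      59            29
5    AUS     28     Data     190            30
pivot: rows=office, cols=dept, sum(bonus_plus_2):
dept    Data  Eng  Finance  HR
office                        
AUS       30    0       28   0
SEA        0   29        0  46

46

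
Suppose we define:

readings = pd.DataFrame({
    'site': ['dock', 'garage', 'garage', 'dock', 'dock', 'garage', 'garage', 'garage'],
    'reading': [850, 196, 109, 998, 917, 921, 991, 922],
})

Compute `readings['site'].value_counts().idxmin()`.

dock

value_counts of site:
site
garage    5
dock      3
Name: count, dtype: int64
The label with the smallest value is dock.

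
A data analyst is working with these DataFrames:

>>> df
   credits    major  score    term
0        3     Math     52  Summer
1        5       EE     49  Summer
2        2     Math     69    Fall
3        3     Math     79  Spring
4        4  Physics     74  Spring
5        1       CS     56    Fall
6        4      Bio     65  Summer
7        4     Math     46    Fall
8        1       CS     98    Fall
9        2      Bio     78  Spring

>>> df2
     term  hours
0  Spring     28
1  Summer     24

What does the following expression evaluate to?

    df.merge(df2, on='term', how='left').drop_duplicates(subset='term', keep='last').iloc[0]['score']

65

merge on 'term' (how='left') → 10 rows:
   credits    major  score    term  hours
0        3     Math     52  Summer   24.0
1        5       EE     49  Summer   24.0
2        2     Math     69    Fall    NaN
3        3     Math     79  Spring   28.0
4        4  Physics     74  Spring   28.0
5        1       CS     56    Fall    NaN
6        4      Bio     65  Summer   24.0
7        4     Math     46    Fall    NaN
8        1       CS     98    Fall    NaN
9        2      Bio     78  Spring   28.0
drop duplicate term (keep=last):
   credits major  score    term  hours
6        4   Bio     65  Summer   24.0
8        1    CS     98    Fall    NaN
9        2   Bio     78  Spring   28.0
Reading off the value at position 0, column 'score', we get 65.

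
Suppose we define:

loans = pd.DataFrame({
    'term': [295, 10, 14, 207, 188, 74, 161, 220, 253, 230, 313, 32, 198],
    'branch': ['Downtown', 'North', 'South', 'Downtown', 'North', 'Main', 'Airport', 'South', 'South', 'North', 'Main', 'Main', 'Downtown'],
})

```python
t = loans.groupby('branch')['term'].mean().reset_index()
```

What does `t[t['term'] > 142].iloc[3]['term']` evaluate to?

group by branch, mean of term:
branch
Airport     161.000000
Downtown    233.333333
Main        139.666667
North       142.666667
South       162.333333
Name: term, dtype: float64
reset_index():
     branch        term
0   Airport  161.000000
1  Downtown  233.333333
2      Main  139.666667
3     North  142.666667
4     South  162.333333
filter rows where term > 142:
     branch        term
0   Airport  161.000000
1  Downtown  233.333333
3     North  142.666667
4     South  162.333333

162.333333333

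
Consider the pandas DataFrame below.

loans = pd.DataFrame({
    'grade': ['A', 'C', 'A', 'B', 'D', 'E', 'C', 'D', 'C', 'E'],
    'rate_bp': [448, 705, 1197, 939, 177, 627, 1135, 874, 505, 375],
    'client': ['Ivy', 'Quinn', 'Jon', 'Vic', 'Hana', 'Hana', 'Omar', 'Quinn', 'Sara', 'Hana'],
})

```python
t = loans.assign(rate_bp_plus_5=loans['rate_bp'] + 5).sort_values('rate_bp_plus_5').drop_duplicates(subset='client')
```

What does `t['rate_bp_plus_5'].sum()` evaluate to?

add column rate_bp_plus_5 = loans['rate_bp'] + 5:
  grade  rate_bp client  rate_bp_plus_5
0     A      448    Ivy             453
1     C      705  Quinn             710
2     A     1197    Jon            1202
3     B      939    Vic             944
4     D      177   Hana             182
5     E      627   Hana             632
6     C     1135   Omar            1140
7     D      874  Quinn             879
8     C      505   Sara             510
9     E      375   Hana             380
sort by rate_bp_plus_5:
  grade  rate_bp client  rate_bp_plus_5
4     D      177   Hana             182
9     E      375   Hana             380
0     A      448    Ivy             453
8     C      505   Sara             510
5     E      627   Hana             632
1     C      705  Quinn             710
7     D      874  Quinn             879
3     B      939    Vic             944
6     C     1135   Omar            1140
2     A     1197    Jon            1202
drop duplicate client (keep=first):
  grade  rate_bp client  rate_bp_plus_5
4     D      177   Hana             182
0     A      448    Ivy             453
8     C      505   Sara             510
1     C      705  Quinn             710
3     B      939    Vic             944
6     C     1135   Omar            1140
2     A     1197    Jon            1202

5141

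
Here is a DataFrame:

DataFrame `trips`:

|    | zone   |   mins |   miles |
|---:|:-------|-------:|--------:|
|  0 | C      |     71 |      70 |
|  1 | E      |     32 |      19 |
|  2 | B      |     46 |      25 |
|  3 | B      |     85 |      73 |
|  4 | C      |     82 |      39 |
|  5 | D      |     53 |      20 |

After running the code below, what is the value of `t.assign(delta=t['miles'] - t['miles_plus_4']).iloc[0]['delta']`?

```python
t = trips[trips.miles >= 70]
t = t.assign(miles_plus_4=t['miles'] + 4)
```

filter rows where miles >= 70:
  zone  mins  miles
0    C    71     70
3    B    85     73
add column miles_plus_4 = t['miles'] + 4:
  zone  mins  miles  miles_plus_4
0    C    71     70            74
3    B    85     73            77
add column delta = t['miles'] - t['miles_plus_4']:
  zone  mins  miles  miles_plus_4  delta
0    C    71     70            74     -4
3    B    85     73            77     -4
Reading off the value at position 0, column 'delta', we get -4.

-4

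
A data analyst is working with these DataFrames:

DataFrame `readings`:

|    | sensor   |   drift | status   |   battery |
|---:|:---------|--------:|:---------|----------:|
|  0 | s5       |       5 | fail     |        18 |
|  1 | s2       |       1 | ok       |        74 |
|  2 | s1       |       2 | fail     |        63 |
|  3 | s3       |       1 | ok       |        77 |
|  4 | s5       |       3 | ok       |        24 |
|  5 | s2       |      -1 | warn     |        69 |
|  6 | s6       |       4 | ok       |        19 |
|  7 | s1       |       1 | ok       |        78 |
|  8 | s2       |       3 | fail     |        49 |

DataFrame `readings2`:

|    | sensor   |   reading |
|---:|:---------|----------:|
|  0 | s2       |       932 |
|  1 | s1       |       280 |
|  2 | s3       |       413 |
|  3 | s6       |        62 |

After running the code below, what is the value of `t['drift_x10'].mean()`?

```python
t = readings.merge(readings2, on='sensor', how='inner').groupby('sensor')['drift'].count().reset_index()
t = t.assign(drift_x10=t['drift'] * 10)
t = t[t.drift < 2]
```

10.0

merge on 'sensor' (how='inner') → 7 rows:
  sensor  drift status  battery  reading
0     s2      1     ok       74      932
1     s1      2   fail       63      280
2     s3      1     ok       77      413
3     s2     -1   warn       69      932
4     s6      4     ok       19       62
5     s1      1     ok       78      280
6     s2      3   fail       49      932
group by sensor, count of drift:
sensor
s1    2
s2    3
s3    1
s6    1
Name: drift, dtype: int64
reset_index():
  sensor  drift
0     s1      2
1     s2      3
2     s3      1
3     s6      1
add column drift_x10 = t['drift'] * 10:
  sensor  drift  drift_x10
0     s1      2         20
1     s2      3         30
2     s3      1         10
3     s6      1         10
filter rows where drift < 2:
  sensor  drift  drift_x10
2     s3      1         10
3     s6      1         10
So mean() = 10.0.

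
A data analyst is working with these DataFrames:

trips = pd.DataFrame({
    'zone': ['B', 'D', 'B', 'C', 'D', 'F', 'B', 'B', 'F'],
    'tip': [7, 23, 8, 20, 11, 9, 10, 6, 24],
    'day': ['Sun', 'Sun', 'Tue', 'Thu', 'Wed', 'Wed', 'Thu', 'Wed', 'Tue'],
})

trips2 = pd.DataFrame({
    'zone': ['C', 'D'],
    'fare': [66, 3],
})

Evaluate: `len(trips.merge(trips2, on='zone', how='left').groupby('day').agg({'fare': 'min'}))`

4

merge on 'zone' (how='left') → 9 rows:
  zone  tip  day  fare
0    B    7  Sun   NaN
1    D   23  Sun   3.0
2    B    8  Tue   NaN
3    C   20  Thu  66.0
4    D   11  Wed   3.0
5    F    9  Wed   NaN
6    B   10  Thu   NaN
7    B    6  Wed   NaN
8    F   24  Tue   NaN
group by day, min of fare:
     fare
day      
Sun   3.0
Thu  66.0
Tue   NaN
Wed   3.0
number of rows → 4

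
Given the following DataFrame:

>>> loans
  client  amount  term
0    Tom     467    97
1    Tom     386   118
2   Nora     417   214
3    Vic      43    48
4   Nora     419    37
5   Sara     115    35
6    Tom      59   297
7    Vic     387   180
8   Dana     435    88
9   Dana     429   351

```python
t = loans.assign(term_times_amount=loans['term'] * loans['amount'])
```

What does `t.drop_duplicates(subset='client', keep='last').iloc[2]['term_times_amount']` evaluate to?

add column term_times_amount = loans['term'] * loans['amount']:
  client  amount  term  term_times_amount
0    Tom     467    97              45299
1    Tom     386   118              45548
2   Nora     417   214              89238
3    Vic      43    48               2064
4   Nora     419    37              15503
5   Sara     115    35               4025
6    Tom      59   297              17523
7    Vic     387   180              69660
8   Dana     435    88              38280
9   Dana     429   351             150579
drop duplicate client (keep=last):
  client  amount  term  term_times_amount
4   Nora     419    37              15503
5   Sara     115    35               4025
6    Tom      59   297              17523
7    Vic     387   180              69660
9   Dana     429   351             150579
Hence 17523.

17523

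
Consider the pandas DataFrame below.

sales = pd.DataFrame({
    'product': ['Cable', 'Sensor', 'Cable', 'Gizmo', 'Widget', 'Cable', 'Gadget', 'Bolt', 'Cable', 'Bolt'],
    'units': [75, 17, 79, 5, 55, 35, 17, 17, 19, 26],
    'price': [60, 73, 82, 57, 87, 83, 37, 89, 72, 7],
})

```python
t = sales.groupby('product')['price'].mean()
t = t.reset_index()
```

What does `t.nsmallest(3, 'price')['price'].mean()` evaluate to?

47.3333333333

group by product, mean of price:
product
Bolt      48.00
Cable     74.25
Gadget    37.00
Gizmo     57.00
Sensor    73.00
Widget    87.00
Name: price, dtype: float64
reset_index():
  product  price
0    Bolt  48.00
1   Cable  74.25
2  Gadget  37.00
3   Gizmo  57.00
4  Sensor  73.00
5  Widget  87.00
take 3 rows with smallest price:
  product  price
2  Gadget   37.0
0    Bolt   48.0
3   Gizmo   57.0
Then the mean of column 'price': 47.3333333333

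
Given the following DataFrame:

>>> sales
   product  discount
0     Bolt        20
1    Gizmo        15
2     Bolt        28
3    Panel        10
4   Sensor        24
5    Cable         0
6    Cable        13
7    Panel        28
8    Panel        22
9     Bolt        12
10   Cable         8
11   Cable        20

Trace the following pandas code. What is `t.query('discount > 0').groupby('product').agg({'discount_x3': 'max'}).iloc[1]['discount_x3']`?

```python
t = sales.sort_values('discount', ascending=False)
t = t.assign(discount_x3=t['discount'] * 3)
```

60

sort by discount descending:
   product  discount
2     Bolt        28
7    Panel        28
4   Sensor        24
8    Panel        22
0     Bolt        20
11   Cable        20
1    Gizmo        15
6    Cable        13
9     Bolt        12
3    Panel        10
10   Cable         8
5    Cable         0
add column discount_x3 = t['discount'] * 3:
   product  discount  discount_x3
2     Bolt        28           84
7    Panel        28           84
4   Sensor        24           72
8    Panel        22           66
0     Bolt        20           60
11   Cable        20           60
1    Gizmo        15           45
6    Cable        13           39
9     Bolt        12           36
3    Panel        10           30
10   Cable         8           24
5    Cable         0            0
filter rows where discount > 0:
   product  discount  discount_x3
2     Bolt        28           84
7    Panel        28           84
4   Sensor        24           72
8    Panel        22           66
0     Bolt        20           60
11   Cable        20           60
1    Gizmo        15           45
6    Cable        13           39
9     Bolt        12           36
3    Panel        10           30
10   Cable         8           24
group by product, max of discount_x3:
         discount_x3
product             
Bolt              84
Cable             60
Gizmo             45
Panel             84
Sensor            72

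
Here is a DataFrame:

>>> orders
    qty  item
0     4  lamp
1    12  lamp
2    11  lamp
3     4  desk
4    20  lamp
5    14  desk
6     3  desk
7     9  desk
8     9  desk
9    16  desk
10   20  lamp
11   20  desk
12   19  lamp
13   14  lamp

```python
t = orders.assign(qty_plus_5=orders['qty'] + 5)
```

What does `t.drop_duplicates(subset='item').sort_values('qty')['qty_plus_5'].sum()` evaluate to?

18

add column qty_plus_5 = orders['qty'] + 5:
    qty  item  qty_plus_5
0     4  lamp           9
1    12  lamp          17
2    11  lamp          16
3     4  desk           9
4    20  lamp          25
5    14  desk          19
6     3  desk           8
7     9  desk          14
8     9  desk          14
9    16  desk          21
10   20  lamp          25
11   20  desk          25
12   19  lamp          24
13   14  lamp          19
drop duplicate item (keep=first):
   qty  item  qty_plus_5
0    4  lamp           9
3    4  desk           9
sort by qty:
   qty  item  qty_plus_5
0    4  lamp           9
3    4  desk           9
Hence 18.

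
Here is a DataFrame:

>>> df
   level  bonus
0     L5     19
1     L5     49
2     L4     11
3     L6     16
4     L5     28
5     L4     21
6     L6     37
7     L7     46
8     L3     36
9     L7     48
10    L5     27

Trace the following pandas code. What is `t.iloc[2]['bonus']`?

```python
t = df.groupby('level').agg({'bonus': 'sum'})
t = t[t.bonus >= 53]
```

94

group by level, sum of bonus:
       bonus
level       
L3        36
L4        32
L5       123
L6        53
L7        94
filter rows where bonus >= 53:
       bonus
level       
L5       123
L6        53
L7        94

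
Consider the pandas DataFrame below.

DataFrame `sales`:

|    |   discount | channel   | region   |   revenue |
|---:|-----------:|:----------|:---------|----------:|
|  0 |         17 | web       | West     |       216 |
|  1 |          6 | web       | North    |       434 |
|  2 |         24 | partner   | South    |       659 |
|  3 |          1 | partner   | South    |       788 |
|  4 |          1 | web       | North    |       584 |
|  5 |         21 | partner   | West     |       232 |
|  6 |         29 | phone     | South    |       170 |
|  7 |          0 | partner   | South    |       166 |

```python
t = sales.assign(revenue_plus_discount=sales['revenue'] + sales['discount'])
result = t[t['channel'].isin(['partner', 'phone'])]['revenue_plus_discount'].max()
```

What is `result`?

789

add column revenue_plus_discount = sales['revenue'] + sales['discount']:
   discount  channel region  revenue  revenue_plus_discount
0        17      web   West      216                    233
1         6      web  North      434                    440
2        24  partner  South      659                    683
3         1  partner  South      788                    789
4         1      web  North      584                    585
5        21  partner   West      232                    253
6        29    phone  South      170                    199
7         0  partner  South      166                    166
filter rows where channel in ['partner', 'phone']:
   discount  channel region  revenue  revenue_plus_discount
2        24  partner  South      659                    683
3         1  partner  South      788                    789
5        21  partner   West      232                    253
6        29    phone  South      170                    199
7         0  partner  South      166                    166
Hence 789.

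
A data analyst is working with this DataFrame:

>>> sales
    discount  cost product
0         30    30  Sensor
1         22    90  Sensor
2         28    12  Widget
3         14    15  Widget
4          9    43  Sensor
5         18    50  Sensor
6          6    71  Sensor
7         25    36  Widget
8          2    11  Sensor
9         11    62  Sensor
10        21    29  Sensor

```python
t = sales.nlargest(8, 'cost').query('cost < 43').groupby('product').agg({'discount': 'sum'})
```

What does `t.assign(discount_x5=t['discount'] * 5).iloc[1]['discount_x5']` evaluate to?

take 8 rows with largest cost:
    discount  cost product
1         22    90  Sensor
6          6    71  Sensor
9         11    62  Sensor
5         18    50  Sensor
4          9    43  Sensor
7         25    36  Widget
0         30    30  Sensor
10        21    29  Sensor
filter rows where cost < 43:
    discount  cost product
7         25    36  Widget
0         30    30  Sensor
10        21    29  Sensor
group by product, sum of discount:
         discount
product          
Sensor         51
Widget         25
add column discount_x5 = t['discount'] * 5:
         discount  discount_x5
product                       
Sensor         51          255
Widget         25          125
Hence 125.

125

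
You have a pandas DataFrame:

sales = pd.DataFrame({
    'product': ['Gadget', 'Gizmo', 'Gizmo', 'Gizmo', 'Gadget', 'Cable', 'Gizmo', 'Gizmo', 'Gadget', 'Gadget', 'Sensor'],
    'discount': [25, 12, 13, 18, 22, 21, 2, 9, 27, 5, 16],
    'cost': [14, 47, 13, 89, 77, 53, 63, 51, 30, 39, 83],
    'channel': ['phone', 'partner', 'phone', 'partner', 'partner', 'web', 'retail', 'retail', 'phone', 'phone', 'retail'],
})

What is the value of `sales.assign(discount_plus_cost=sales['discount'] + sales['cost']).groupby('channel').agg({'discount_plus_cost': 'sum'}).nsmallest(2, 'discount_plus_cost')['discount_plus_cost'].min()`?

add column discount_plus_cost = sales['discount'] + sales['cost']:
   product  discount  cost  channel  discount_plus_cost
0   Gadget        25    14    phone                  39
1    Gizmo        12    47  partner                  59
2    Gizmo        13    13    phone                  26
3    Gizmo        18    89  partner                 107
4   Gadget        22    77  partner                  99
5    Cable        21    53      web                  74
6    Gizmo         2    63   retail                  65
7    Gizmo         9    51   retail                  60
8   Gadget        27    30    phone                  57
9   Gadget         5    39    phone                  44
10  Sensor        16    83   retail                  99
group by channel, sum of discount_plus_cost:
         discount_plus_cost
channel                    
partner                 265
phone                   166
retail                  224
web                      74
take 2 rows with smallest discount_plus_cost:
         discount_plus_cost
channel                    
web                      74
phone                   166
Hence 74.

74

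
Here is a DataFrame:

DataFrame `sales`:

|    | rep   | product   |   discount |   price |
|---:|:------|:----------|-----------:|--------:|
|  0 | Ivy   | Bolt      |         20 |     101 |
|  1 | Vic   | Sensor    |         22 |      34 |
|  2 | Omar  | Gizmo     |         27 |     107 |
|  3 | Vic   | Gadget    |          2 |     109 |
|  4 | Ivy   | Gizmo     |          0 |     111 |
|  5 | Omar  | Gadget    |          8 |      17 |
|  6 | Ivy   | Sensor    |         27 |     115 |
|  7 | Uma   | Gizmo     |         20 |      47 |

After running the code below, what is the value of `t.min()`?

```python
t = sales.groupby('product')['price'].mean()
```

63.0

group by product, mean of price:
product
Bolt      101.000000
Gadget     63.000000
Gizmo      88.333333
Sensor     74.500000
Name: price, dtype: float64
Reading off the min of the resulting series, we get 63.0.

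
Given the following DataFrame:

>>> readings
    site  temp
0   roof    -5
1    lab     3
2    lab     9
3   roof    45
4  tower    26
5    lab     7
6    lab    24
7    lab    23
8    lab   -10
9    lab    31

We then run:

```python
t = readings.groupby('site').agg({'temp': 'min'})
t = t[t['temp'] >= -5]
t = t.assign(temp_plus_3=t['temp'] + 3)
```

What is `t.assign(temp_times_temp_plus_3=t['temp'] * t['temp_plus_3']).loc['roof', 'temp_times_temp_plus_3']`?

10

group by site, min of temp:
       temp
site       
lab     -10
roof     -5
tower    26
filter rows where temp >= -5:
       temp
site       
roof     -5
tower    26
add column temp_plus_3 = t['temp'] + 3:
       temp  temp_plus_3
site                    
roof     -5           -2
tower    26           29
add column temp_times_temp_plus_3 = t['temp'] * t['temp_plus_3']:
       temp  temp_plus_3  temp_times_temp_plus_3
site                                            
roof     -5           -2                      10
tower    26           29                     754
value at row 'roof', column 'temp_times_temp_plus_3' → 10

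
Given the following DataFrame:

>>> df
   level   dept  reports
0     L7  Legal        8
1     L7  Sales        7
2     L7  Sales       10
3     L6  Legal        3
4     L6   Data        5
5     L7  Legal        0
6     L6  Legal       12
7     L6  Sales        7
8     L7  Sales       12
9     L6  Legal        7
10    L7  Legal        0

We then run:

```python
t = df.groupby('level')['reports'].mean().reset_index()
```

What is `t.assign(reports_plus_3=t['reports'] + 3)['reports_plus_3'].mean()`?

group by level, mean of reports:
level
L6    6.800000
L7    6.166667
Name: reports, dtype: float64
reset_index():
  level   reports
0    L6  6.800000
1    L7  6.166667
add column reports_plus_3 = t['reports'] + 3:
  level   reports  reports_plus_3
0    L6  6.800000        9.800000
1    L7  6.166667        9.166667
Reading off the mean of column 'reports_plus_3', we get 9.48333333333.

9.48333333333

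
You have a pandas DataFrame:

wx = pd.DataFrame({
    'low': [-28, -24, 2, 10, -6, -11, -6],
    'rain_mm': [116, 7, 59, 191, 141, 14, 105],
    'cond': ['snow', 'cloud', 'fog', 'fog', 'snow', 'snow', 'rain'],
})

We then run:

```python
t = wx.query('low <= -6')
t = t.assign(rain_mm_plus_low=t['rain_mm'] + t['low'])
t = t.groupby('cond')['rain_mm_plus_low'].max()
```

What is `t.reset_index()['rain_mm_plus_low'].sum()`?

217

filter rows where low <= -6:
   low  rain_mm   cond
0  -28      116   snow
1  -24        7  cloud
4   -6      141   snow
5  -11       14   snow
6   -6      105   rain
add column rain_mm_plus_low = t['rain_mm'] + t['low']:
   low  rain_mm   cond  rain_mm_plus_low
0  -28      116   snow                88
1  -24        7  cloud               -17
4   -6      141   snow               135
5  -11       14   snow                 3
6   -6      105   rain                99
group by cond, max of rain_mm_plus_low:
cond
cloud    -17
rain      99
snow     135
Name: rain_mm_plus_low, dtype: int64
reset_index():
    cond  rain_mm_plus_low
0  cloud               -17
1   rain                99
2   snow               135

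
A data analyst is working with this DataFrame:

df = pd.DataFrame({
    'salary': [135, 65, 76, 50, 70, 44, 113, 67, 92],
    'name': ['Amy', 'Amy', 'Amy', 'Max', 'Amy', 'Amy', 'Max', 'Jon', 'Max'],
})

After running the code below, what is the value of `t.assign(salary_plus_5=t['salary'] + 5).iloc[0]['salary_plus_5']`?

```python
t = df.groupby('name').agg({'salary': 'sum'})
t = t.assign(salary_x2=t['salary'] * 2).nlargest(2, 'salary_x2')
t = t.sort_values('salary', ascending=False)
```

395

group by name, sum of salary:
      salary
name        
Amy      390
Jon       67
Max      255
add column salary_x2 = t['salary'] * 2:
      salary  salary_x2
name                   
Amy      390        780
Jon       67        134
Max      255        510
take 2 rows with largest salary_x2:
      salary  salary_x2
name                   
Amy      390        780
Max      255        510
sort by salary descending:
      salary  salary_x2
name                   
Amy      390        780
Max      255        510
add column salary_plus_5 = t['salary'] + 5:
      salary  salary_x2  salary_plus_5
name                                  
Amy      390        780            395
Max      255        510            260
The value at position 0, column 'salary_plus_5' is 395.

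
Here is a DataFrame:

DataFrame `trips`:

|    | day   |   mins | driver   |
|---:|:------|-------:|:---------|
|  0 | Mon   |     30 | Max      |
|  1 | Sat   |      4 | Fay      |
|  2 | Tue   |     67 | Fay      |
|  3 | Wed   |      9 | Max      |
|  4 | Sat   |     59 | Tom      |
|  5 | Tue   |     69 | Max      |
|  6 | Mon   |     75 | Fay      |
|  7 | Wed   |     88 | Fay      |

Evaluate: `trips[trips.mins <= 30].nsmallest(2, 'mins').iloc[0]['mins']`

filter rows where mins <= 30:
   day  mins driver
0  Mon    30    Max
1  Sat     4    Fay
3  Wed     9    Max
take 2 rows with smallest mins:
   day  mins driver
1  Sat     4    Fay
3  Wed     9    Max
Reading off the value at position 0, column 'mins', we get 4.

4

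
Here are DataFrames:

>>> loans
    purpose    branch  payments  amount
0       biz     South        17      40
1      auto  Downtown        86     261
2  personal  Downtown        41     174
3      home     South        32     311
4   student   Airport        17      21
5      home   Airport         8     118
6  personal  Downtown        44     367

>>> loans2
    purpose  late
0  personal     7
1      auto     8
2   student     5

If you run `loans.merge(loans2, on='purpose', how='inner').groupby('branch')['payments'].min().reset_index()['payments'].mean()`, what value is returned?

29.0

merge on 'purpose' (how='inner') → 4 rows:
    purpose    branch  payments  amount  late
0      auto  Downtown        86     261     8
1  personal  Downtown        41     174     7
2   student   Airport        17      21     5
3  personal  Downtown        44     367     7
group by branch, min of payments:
branch
Airport     17
Downtown    41
Name: payments, dtype: int64
reset_index():
     branch  payments
0   Airport        17
1  Downtown        41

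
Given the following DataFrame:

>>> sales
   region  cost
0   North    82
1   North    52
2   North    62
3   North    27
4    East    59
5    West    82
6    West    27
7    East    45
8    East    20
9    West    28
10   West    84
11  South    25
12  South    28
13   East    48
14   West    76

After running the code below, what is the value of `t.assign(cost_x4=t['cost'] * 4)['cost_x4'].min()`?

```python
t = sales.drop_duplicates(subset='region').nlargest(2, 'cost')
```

drop duplicate region (keep=first):
   region  cost
0   North    82
4    East    59
5    West    82
11  South    25
take 2 rows with largest cost:
  region  cost
0  North    82
5   West    82
add column cost_x4 = t['cost'] * 4:
  region  cost  cost_x4
0  North    82      328
5   West    82      328
Taking the min of column 'cost_x4' gives 328.

328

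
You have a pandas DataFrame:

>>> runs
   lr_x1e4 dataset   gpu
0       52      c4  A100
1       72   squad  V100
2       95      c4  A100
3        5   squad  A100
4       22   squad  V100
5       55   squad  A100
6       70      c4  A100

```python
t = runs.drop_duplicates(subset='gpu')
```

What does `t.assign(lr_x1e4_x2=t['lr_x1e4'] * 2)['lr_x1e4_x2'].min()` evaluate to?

104

drop duplicate gpu (keep=first):
   lr_x1e4 dataset   gpu
0       52      c4  A100
1       72   squad  V100
add column lr_x1e4_x2 = t['lr_x1e4'] * 2:
   lr_x1e4 dataset   gpu  lr_x1e4_x2
0       52      c4  A100         104
1       72   squad  V100         144
min of column 'lr_x1e4_x2' → 104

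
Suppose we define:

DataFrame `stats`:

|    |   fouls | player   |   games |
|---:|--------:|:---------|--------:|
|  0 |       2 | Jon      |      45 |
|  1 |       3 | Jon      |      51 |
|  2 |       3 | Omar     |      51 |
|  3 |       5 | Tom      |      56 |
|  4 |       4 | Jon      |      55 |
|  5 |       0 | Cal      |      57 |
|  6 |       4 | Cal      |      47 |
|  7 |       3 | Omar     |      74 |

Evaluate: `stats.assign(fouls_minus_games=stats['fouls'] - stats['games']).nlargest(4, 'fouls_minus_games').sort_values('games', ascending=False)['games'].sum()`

194

add column fouls_minus_games = stats['fouls'] - stats['games']:
   fouls player  games  fouls_minus_games
0      2    Jon     45                -43
1      3    Jon     51                -48
2      3   Omar     51                -48
3      5    Tom     56                -51
4      4    Jon     55                -51
5      0    Cal     57                -57
6      4    Cal     47                -43
7      3   Omar     74                -71
take 4 rows with largest fouls_minus_games:
   fouls player  games  fouls_minus_games
0      2    Jon     45                -43
6      4    Cal     47                -43
1      3    Jon     51                -48
2      3   Omar     51                -48
sort by games descending:
   fouls player  games  fouls_minus_games
1      3    Jon     51                -48
2      3   Omar     51                -48
6      4    Cal     47                -43
0      2    Jon     45                -43
Finally, sum of column 'games' = 194.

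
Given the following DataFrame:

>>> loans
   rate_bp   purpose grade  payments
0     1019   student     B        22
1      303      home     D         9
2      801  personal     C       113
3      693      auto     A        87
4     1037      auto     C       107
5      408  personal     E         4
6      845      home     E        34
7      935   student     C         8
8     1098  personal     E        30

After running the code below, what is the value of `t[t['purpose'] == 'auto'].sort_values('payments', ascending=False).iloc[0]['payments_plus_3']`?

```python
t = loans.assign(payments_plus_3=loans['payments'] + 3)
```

110

add column payments_plus_3 = loans['payments'] + 3:
   rate_bp   purpose grade  payments  payments_plus_3
0     1019   student     B        22               25
1      303      home     D         9               12
2      801  personal     C       113              116
3      693      auto     A        87               90
4     1037      auto     C       107              110
5      408  personal     E         4                7
6      845      home     E        34               37
7      935   student     C         8               11
8     1098  personal     E        30               33
filter rows where purpose == 'auto':
   rate_bp purpose grade  payments  payments_plus_3
3      693    auto     A        87               90
4     1037    auto     C       107              110
sort by payments descending:
   rate_bp purpose grade  payments  payments_plus_3
4     1037    auto     C       107              110
3      693    auto     A        87               90
So iloc[0]['payments_plus_3'] = 110.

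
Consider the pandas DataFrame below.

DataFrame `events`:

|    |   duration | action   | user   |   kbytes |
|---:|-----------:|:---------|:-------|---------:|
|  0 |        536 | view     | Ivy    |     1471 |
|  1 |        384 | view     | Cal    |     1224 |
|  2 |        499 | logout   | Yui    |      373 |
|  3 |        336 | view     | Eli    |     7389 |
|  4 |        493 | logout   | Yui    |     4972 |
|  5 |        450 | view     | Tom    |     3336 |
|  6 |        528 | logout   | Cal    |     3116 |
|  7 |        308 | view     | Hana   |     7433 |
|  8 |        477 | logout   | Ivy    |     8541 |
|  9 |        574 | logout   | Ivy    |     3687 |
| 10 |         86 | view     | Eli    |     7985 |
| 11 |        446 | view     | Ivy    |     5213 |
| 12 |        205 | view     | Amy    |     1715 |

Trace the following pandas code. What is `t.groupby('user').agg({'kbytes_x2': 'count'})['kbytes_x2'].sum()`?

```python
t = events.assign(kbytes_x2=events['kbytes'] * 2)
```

add column kbytes_x2 = events['kbytes'] * 2:
    duration  action  user  kbytes  kbytes_x2
0        536    view   Ivy    1471       2942
1        384    view   Cal    1224       2448
2        499  logout   Yui     373        746
3        336    view   Eli    7389      14778
4        493  logout   Yui    4972       9944
5        450    view   Tom    3336       6672
6        528  logout   Cal    3116       6232
7        308    view  Hana    7433      14866
8        477  logout   Ivy    8541      17082
9        574  logout   Ivy    3687       7374
10        86    view   Eli    7985      15970
11       446    view   Ivy    5213      10426
12       205    view   Amy    1715       3430
group by user, count of kbytes_x2:
      kbytes_x2
user           
Amy           1
Cal           2
Eli           2
Hana          1
Ivy           4
Tom           1
Yui           2

13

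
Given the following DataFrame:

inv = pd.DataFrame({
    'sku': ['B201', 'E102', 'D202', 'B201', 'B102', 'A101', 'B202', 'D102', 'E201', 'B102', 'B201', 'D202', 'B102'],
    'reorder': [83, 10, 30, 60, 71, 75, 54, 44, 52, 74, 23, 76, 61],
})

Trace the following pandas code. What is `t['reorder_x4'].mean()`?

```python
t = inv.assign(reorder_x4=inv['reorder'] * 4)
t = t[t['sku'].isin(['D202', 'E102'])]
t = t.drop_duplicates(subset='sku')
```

add column reorder_x4 = inv['reorder'] * 4:
     sku  reorder  reorder_x4
0   B201       83         332
1   E102       10          40
2   D202       30         120
3   B201       60         240
4   B102       71         284
5   A101       75         300
6   B202       54         216
7   D102       44         176
8   E201       52         208
9   B102       74         296
10  B201       23          92
11  D202       76         304
12  B102       61         244
filter rows where sku in ['D202', 'E102']:
     sku  reorder  reorder_x4
1   E102       10          40
2   D202       30         120
11  D202       76         304
drop duplicate sku (keep=first):
    sku  reorder  reorder_x4
1  E102       10          40
2  D202       30         120

80.0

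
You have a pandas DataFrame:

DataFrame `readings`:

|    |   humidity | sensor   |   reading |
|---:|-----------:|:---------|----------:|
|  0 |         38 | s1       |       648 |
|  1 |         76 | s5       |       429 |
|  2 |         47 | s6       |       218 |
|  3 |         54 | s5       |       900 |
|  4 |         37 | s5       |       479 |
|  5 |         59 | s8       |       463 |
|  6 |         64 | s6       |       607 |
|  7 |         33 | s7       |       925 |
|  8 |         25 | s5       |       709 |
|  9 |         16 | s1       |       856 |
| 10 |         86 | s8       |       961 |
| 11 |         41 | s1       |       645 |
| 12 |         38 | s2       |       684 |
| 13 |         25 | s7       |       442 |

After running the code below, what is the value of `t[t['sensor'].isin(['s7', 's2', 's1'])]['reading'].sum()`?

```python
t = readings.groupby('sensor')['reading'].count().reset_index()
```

group by sensor, count of reading:
sensor
s1    3
s2    1
s5    4
s6    2
s7    2
s8    2
Name: reading, dtype: int64
reset_index():
  sensor  reading
0     s1        3
1     s2        1
2     s5        4
3     s6        2
4     s7        2
5     s8        2
filter rows where sensor in ['s7', 's2', 's1']:
  sensor  reading
0     s1        3
1     s2        1
4     s7        2
Hence 6.

6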